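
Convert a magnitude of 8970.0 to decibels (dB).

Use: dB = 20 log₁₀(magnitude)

dB = 20 log₁₀(8970.0) = 79.1 dB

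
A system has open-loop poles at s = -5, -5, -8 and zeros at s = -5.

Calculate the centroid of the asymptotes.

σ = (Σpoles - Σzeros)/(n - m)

σ = (Σpoles - Σzeros)/(n - m) = (-18 - (-5))/(3 - 1) = -13/2 = -6.5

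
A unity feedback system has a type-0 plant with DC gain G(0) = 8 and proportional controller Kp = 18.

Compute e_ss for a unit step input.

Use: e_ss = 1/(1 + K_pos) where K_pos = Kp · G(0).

K_pos = Kp · G(0) = 18 × 8 = 144. e_ss = 1/(1 + 144) = 0.0069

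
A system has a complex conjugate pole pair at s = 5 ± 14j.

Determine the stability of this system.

Real part of poles is 5 (> 0, right half-plane). Unstable.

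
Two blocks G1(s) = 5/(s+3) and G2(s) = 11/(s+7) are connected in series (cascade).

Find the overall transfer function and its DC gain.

Series: multiply transfer functions. G_eq = 5/(s+3) × 11/(s+7) = 55/((s+3)(s+7)). DC gain = 55/(3×7) = 2.6190.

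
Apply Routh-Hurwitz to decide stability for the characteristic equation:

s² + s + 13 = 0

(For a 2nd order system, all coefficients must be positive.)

Coefficients: 1, 1, 13. All positive, so system is stable.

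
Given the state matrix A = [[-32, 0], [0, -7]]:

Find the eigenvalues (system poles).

For diagonal matrix, eigenvalues are diagonal entries: λ₁ = -32, λ₂ = -7.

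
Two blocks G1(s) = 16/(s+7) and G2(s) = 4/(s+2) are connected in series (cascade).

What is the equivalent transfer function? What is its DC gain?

Series: multiply transfer functions. G_eq = 16/(s+7) × 4/(s+2) = 64/((s+7)(s+2)). DC gain = 64/(7×2) = 4.5714.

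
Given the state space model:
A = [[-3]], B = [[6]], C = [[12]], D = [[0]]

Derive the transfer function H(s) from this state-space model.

(sI - A)⁻¹ = 1/(s + 3). H(s) = 12 × 6/(s + 3) + 0 = 72/(s + 3).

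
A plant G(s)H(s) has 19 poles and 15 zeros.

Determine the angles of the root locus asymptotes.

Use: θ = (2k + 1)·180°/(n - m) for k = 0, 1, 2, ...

n - m = 19 - 15 = 4. Angles: θk = (2k + 1)·180°/4 = 45°, 135°, 225°, 315°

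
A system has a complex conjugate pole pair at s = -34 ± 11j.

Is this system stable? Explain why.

Real part of poles is -34 (< 0, left half-plane). Stable.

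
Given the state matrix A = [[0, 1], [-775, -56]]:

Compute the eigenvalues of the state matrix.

det(A - λI) = λ² - (-56)λ + 775 = (λ - (-25))(λ - (-31)). Eigenvalues: -25, -31.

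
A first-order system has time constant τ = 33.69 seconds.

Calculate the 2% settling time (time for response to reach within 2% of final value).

For first-order system, 2% settling time ≈ 4τ = 4 × 33.69 = 134.76 s.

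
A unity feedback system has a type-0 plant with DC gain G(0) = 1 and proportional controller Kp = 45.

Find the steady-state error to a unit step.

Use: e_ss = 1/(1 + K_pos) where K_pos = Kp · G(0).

K_pos = Kp · G(0) = 45 × 1 = 45. e_ss = 1/(1 + 45) = 0.0217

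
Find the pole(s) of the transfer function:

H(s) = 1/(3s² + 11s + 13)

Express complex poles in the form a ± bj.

Discriminant = 11² - 4×3×13 = 121 - 156 = -35 < 0, so the poles are a complex conjugate pair s = (-11 ± j√35)/(2×3). Real part = -11/(2×3) = -11/6 ≈ -1.8333; imaginary part = ±√35/(2×3) ≈ 0.9860. Poles: s = -1.8333 ± 0.9860j.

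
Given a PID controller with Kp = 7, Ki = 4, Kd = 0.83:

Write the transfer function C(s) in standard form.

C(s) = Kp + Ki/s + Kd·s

Substituting values: C(s) = 7 + 4/s + 0.83s = (0.83s² + 7s + 4)/s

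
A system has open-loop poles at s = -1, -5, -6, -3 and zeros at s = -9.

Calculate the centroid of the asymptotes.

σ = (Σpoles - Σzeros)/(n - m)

σ = (Σpoles - Σzeros)/(n - m) = (-15 - (-9))/(4 - 1) = -6/3 = -2.0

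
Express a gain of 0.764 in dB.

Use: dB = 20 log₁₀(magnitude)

dB = 20 log₁₀(0.764) = -2.3 dB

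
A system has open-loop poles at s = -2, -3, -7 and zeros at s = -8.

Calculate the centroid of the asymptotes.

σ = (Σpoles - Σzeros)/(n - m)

σ = (Σpoles - Σzeros)/(n - m) = (-12 - (-8))/(3 - 1) = -4/2 = -2.0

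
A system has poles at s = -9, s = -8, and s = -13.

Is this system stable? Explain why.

All poles are in the left half-plane. System is stable.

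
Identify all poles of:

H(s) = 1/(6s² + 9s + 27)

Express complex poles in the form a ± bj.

Discriminant = 9² - 4×6×27 = 81 - 648 = -567 < 0, so the poles are a complex conjugate pair s = (-9 ± j√567)/(2×6). Real part = -9/(2×6) = -9/12 = -0.75; imaginary part = ±√567/(2×6) ≈ 1.9843. Poles: s = -0.75 ± 1.9843j.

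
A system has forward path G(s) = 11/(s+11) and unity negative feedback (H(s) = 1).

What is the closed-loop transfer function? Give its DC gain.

T(s) = G/(1+GH) = [11/(s+11)] / [1 + 11/(s+11)] = 11/(s+11+11) = 11/(s+22). DC gain = 11/22 = 0.5.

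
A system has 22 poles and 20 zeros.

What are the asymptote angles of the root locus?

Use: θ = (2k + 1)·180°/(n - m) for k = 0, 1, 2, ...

n - m = 22 - 20 = 2. Angles: θk = (2k + 1)·180°/2 = 90°, 270°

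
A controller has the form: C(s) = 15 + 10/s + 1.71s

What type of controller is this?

This is a Proportional-Integral-Derivative (PID) controller.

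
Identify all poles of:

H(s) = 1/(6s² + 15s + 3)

Discriminant = 15² - 4×6×3 = 225 - 72 = 153 > 0, so two distinct real poles. Using quadratic formula: s = (-15 ± √153)/(2×6) = (-15 ± √153)/12, with √153 ≈ 12.3693. s₁ ≈ -0.2192, s₂ ≈ -2.2808. Poles: s₁ = -0.2192, s₂ = -2.2808.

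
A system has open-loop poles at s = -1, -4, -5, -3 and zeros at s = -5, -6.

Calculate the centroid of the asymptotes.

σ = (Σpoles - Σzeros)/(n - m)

σ = (Σpoles - Σzeros)/(n - m) = (-13 - (-11))/(4 - 2) = -2/2 = -1.0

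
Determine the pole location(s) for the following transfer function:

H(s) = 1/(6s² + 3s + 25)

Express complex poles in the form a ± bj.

Discriminant = 3² - 4×6×25 = 9 - 600 = -591 < 0, so the poles are a complex conjugate pair s = (-3 ± j√591)/(2×6). Real part = -3/(2×6) = -3/12 = -0.25; imaginary part = ±√591/(2×6) ≈ 2.0259. Poles: s = -0.25 ± 2.0259j.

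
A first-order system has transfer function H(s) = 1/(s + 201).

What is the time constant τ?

For H(s) = 1/(s + 1/τ), the pole is at -1/τ = -201, so τ = 1/201 = 0.0050 s.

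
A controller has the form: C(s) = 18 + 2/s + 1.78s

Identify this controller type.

This is a Proportional-Integral-Derivative (PID) controller.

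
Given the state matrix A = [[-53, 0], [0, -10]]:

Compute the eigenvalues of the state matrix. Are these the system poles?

For diagonal matrix, eigenvalues are diagonal entries: λ₁ = -53, λ₂ = -10. Eigenvalues of A = system poles.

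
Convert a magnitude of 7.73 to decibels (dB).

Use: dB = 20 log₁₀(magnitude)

dB = 20 log₁₀(7.73) = 17.8 dB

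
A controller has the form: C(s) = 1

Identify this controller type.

This is a Proportional (P) controller.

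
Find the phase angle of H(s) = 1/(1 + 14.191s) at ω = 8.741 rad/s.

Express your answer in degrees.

Phase = -arctan(ωτ) = -arctan(8.741 × 14.191) = -89.5°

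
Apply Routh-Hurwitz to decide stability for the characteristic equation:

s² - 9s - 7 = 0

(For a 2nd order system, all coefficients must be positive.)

Coefficients: 1, -9, -7. b=-9, c=-7 not positive, so system is unstable.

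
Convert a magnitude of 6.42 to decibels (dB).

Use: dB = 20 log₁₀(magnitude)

dB = 20 log₁₀(6.42) = 16.2 dB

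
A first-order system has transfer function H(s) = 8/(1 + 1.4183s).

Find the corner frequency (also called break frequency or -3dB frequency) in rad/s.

Corner frequency = 1/τ = 1/1.4183 = 0.705 rad/s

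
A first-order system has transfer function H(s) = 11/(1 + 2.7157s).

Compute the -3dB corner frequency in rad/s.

Corner frequency = 1/τ = 1/2.7157 = 0.368 rad/s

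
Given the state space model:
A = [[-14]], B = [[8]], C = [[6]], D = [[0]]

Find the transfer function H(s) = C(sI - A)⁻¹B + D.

(sI - A)⁻¹ = 1/(s + 14). H(s) = 6 × 8/(s + 14) + 0 = 48/(s + 14).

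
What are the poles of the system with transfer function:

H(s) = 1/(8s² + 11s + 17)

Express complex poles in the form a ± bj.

Discriminant = 11² - 4×8×17 = 121 - 544 = -423 < 0, so the poles are a complex conjugate pair s = (-11 ± j√423)/(2×8). Real part = -11/(2×8) = -11/16 = -0.6875; imaginary part = ±√423/(2×8) ≈ 1.2854. Poles: s = -0.6875 ± 1.2854j.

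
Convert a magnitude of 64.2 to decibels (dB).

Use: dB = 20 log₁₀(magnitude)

dB = 20 log₁₀(64.2) = 36.2 dB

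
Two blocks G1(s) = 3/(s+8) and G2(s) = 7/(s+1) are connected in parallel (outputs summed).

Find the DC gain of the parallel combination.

Parallel: G_eq = G1 + G2. DC gain = G1(0) + G2(0) = 3/8 + 7/1 = 0.375 + 7 = 7.375.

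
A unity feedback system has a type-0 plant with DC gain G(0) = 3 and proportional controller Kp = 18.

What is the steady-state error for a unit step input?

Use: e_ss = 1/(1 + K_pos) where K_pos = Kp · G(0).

K_pos = Kp · G(0) = 18 × 3 = 54. e_ss = 1/(1 + 54) = 0.0182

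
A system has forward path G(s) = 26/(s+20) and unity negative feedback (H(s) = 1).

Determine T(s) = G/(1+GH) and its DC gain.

T(s) = G/(1+GH) = [26/(s+20)] / [1 + 26/(s+20)] = 26/(s+20+26) = 26/(s+46). DC gain = 26/46 = 0.5652.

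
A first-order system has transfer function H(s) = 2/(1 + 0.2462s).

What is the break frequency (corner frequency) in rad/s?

Corner frequency = 1/τ = 1/0.2462 = 4.062 rad/s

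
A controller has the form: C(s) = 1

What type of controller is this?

This is a Proportional (P) controller.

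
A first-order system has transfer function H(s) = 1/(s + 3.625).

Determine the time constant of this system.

For H(s) = 1/(s + 1/τ), the pole is at -1/τ = -3.625, so τ = 1/3.625 = 0.2759 s.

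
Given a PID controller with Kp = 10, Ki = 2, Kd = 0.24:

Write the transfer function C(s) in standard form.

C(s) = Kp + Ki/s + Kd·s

Substituting values: C(s) = 10 + 2/s + 0.24s = (0.24s² + 10s + 2)/s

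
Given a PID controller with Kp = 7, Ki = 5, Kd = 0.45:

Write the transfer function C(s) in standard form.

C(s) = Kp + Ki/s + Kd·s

Substituting values: C(s) = 7 + 5/s + 0.45s = (0.45s² + 7s + 5)/s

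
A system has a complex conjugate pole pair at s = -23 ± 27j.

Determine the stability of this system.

Real part of poles is -23 (< 0, left half-plane). Stable.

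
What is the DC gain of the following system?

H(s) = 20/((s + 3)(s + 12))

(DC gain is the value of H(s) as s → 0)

DC gain = H(0) = 20/(3 × 12) = 20/36 = 0.5556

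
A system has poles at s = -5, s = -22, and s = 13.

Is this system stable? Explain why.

Pole(s) at s = 13 are not in the left half-plane. System is unstable.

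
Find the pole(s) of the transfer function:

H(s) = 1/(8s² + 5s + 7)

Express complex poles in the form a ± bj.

Discriminant = 5² - 4×8×7 = 25 - 224 = -199 < 0, so the poles are a complex conjugate pair s = (-5 ± j√199)/(2×8). Real part = -5/(2×8) = -5/16 = -0.3125; imaginary part = ±√199/(2×8) ≈ 0.8817. Poles: s = -0.3125 ± 0.8817j.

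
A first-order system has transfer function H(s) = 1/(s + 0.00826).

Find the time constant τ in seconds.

For H(s) = 1/(s + 1/τ), the pole is at -1/τ = -0.00826, so τ = 1/0.00826 = 121.1 s.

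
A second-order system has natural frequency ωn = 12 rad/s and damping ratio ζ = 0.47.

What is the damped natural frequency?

ωd = ωn√(1 - ζ²) = 12√(1 - 0.47²) = 10.59 rad/s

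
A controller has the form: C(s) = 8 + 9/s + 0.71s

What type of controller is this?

This is a Proportional-Integral-Derivative (PID) controller.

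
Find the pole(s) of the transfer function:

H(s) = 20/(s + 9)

Pole is where denominator = 0: s + 9 = 0, so s = -9.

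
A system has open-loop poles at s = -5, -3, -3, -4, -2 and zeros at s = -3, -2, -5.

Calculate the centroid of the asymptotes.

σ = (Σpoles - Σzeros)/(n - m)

σ = (Σpoles - Σzeros)/(n - m) = (-17 - (-10))/(5 - 3) = -7/2 = -3.5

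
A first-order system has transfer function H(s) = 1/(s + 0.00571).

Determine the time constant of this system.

For H(s) = 1/(s + 1/τ), the pole is at -1/τ = -0.00571, so τ = 1/0.00571 = 175.1 s.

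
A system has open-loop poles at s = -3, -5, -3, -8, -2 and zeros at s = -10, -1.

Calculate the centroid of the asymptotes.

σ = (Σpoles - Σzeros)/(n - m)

σ = (Σpoles - Σzeros)/(n - m) = (-21 - (-11))/(5 - 2) = -10/3 = -3.33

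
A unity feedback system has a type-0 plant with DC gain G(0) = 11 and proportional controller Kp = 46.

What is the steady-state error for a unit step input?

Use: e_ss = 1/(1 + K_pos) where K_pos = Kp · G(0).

K_pos = Kp · G(0) = 46 × 11 = 506. e_ss = 1/(1 + 506) = 0.0020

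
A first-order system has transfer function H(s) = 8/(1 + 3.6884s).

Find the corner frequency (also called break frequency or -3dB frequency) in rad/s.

Corner frequency = 1/τ = 1/3.6884 = 0.271 rad/s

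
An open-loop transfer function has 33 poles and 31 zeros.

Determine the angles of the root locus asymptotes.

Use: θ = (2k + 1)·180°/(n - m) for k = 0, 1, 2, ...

n - m = 33 - 31 = 2. Angles: θk = (2k + 1)·180°/2 = 90°, 270°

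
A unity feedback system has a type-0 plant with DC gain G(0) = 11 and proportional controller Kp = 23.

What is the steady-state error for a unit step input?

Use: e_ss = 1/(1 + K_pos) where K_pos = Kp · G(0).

K_pos = Kp · G(0) = 23 × 11 = 253. e_ss = 1/(1 + 253) = 0.0039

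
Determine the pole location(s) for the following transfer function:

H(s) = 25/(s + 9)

Pole is where denominator = 0: s + 9 = 0, so s = -9.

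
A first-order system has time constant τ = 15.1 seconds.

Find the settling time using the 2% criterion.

For first-order system, 2% settling time ≈ 4τ = 4 × 15.1 = 60.4 s.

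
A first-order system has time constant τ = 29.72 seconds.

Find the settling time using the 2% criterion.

For first-order system, 2% settling time ≈ 4τ = 4 × 29.72 = 118.88 s.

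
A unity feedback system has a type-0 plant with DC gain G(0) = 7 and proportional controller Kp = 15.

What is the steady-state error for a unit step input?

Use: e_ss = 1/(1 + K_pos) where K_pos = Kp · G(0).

K_pos = Kp · G(0) = 15 × 7 = 105. e_ss = 1/(1 + 105) = 0.0094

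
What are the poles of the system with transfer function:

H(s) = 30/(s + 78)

Pole is where denominator = 0: s + 78 = 0, so s = -78.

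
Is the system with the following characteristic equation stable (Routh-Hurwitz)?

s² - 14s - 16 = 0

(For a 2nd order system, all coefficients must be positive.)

Coefficients: 1, -14, -16. b=-14, c=-16 not positive, so system is unstable.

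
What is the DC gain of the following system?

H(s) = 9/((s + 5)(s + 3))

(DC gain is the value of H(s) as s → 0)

DC gain = H(0) = 9/(5 × 3) = 9/15 = 0.6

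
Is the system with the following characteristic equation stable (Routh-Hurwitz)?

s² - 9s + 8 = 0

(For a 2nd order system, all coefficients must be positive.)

Coefficients: 1, -9, 8. b=-9 not positive, so system is unstable.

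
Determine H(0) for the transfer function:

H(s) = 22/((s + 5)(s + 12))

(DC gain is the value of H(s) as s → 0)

DC gain = H(0) = 22/(5 × 12) = 22/60 = 0.3667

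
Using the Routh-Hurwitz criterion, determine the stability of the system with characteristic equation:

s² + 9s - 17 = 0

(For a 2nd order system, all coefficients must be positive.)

Coefficients: 1, 9, -17. c=-17 not positive, so system is unstable.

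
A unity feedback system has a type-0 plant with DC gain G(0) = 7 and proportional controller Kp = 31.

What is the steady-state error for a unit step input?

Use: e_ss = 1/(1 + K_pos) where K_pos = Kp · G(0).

K_pos = Kp · G(0) = 31 × 7 = 217. e_ss = 1/(1 + 217) = 0.0046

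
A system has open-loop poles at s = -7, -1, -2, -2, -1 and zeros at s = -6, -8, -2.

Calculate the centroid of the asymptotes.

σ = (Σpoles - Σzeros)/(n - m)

σ = (Σpoles - Σzeros)/(n - m) = (-13 - (-16))/(5 - 3) = 3/2 = 1.5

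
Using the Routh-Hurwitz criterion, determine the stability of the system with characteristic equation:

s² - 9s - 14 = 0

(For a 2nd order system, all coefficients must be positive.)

Coefficients: 1, -9, -14. b=-9, c=-14 not positive, so system is unstable.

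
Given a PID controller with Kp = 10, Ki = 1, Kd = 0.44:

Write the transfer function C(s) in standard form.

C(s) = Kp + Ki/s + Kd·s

Substituting values: C(s) = 10 + 1/s + 0.44s = (0.44s² + 10s + 1)/s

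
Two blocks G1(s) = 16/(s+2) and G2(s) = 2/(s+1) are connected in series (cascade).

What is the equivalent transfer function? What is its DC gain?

Series: multiply transfer functions. G_eq = 16/(s+2) × 2/(s+1) = 32/((s+2)(s+1)). DC gain = 32/(2×1) = 16.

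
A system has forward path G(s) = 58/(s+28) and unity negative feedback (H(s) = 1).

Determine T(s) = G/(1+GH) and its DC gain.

T(s) = G/(1+GH) = [58/(s+28)] / [1 + 58/(s+28)] = 58/(s+28+58) = 58/(s+86). DC gain = 58/86 = 0.6744.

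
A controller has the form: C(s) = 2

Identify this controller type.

This is a Proportional (P) controller.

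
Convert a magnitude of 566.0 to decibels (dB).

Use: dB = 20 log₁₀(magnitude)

dB = 20 log₁₀(566.0) = 55.1 dB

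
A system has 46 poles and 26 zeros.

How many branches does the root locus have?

Root locus has n branches where n = number of poles = 46.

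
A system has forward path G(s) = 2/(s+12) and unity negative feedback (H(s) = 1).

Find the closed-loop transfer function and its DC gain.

T(s) = G/(1+GH) = [2/(s+12)] / [1 + 2/(s+12)] = 2/(s+12+2) = 2/(s+14). DC gain = 2/14 = 0.1429.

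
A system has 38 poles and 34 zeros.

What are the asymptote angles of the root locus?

n - m = 38 - 34 = 4. Angles: θk = (2k + 1)·180°/4 = 45°, 135°, 225°, 315°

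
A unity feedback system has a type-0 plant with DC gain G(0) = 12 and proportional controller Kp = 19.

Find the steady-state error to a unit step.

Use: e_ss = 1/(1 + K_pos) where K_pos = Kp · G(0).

K_pos = Kp · G(0) = 19 × 12 = 228. e_ss = 1/(1 + 228) = 0.0044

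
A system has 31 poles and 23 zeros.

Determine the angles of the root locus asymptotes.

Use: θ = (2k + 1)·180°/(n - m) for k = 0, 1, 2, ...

n - m = 31 - 23 = 8. Angles: θk = (2k + 1)·180°/8 = 22.5°, 67.5°, 112.5°, 157.5°, 202.5°, 247.5°, 292.5°, 337.5°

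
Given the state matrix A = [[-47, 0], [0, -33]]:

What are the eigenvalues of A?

For diagonal matrix, eigenvalues are diagonal entries: λ₁ = -47, λ₂ = -33.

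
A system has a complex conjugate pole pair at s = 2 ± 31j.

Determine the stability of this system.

Real part of poles is 2 (> 0, right half-plane). Unstable.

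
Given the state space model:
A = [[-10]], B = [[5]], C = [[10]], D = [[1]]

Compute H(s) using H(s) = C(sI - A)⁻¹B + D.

(sI - A)⁻¹ = 1/(s + 10). H(s) = 10×5/(s + 10) + 1 = (s + 60)/(s + 10).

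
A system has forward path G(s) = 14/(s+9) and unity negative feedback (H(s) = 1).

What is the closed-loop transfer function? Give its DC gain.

T(s) = G/(1+GH) = [14/(s+9)] / [1 + 14/(s+9)] = 14/(s+9+14) = 14/(s+23). DC gain = 14/23 = 0.6087.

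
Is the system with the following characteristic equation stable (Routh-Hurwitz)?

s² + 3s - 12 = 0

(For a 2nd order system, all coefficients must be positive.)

Coefficients: 1, 3, -12. c=-12 not positive, so system is unstable.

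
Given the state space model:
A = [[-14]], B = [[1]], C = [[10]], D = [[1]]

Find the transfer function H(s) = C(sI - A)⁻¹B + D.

(sI - A)⁻¹ = 1/(s + 14). H(s) = 10×1/(s + 14) + 1 = (s + 24)/(s + 14).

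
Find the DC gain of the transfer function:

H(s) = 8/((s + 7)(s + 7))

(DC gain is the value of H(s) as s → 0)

DC gain = H(0) = 8/(7 × 7) = 8/49 = 0.1633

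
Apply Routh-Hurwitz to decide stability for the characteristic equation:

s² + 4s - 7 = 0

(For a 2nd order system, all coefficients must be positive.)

Coefficients: 1, 4, -7. c=-7 not positive, so system is unstable.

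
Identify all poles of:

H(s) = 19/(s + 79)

Pole is where denominator = 0: s + 79 = 0, so s = -79.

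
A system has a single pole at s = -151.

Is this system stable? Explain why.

Pole at s = -151 is in the left half-plane. Stable.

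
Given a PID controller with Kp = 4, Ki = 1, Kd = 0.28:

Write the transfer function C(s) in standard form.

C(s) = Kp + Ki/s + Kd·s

Substituting values: C(s) = 4 + 1/s + 0.28s = (0.28s² + 4s + 1)/s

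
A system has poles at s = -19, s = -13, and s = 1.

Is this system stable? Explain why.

Pole(s) at s = 1 are not in the left half-plane. System is unstable.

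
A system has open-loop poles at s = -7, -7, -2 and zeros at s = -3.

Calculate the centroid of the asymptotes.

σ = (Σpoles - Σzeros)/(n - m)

σ = (Σpoles - Σzeros)/(n - m) = (-16 - (-3))/(3 - 1) = -13/2 = -6.5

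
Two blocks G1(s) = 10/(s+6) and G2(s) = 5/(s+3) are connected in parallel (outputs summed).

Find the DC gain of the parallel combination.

Parallel: G_eq = G1 + G2. DC gain = G1(0) + G2(0) = 10/6 + 5/3 = 1.6667 + 1.6667 = 3.3333.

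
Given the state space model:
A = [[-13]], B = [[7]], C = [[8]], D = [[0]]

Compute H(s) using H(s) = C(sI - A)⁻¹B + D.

(sI - A)⁻¹ = 1/(s + 13). H(s) = 8 × 7/(s + 13) + 0 = 56/(s + 13).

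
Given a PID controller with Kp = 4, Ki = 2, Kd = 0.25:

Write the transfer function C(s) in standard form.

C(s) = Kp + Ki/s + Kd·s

Substituting values: C(s) = 4 + 2/s + 0.25s = (0.25s² + 4s + 2)/s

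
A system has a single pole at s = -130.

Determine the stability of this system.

Pole at s = -130 is in the left half-plane. Stable.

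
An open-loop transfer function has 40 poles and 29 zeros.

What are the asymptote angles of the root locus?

n - m = 40 - 29 = 11. Angles: θk = (2k + 1)·180°/11 = 16.36°, 49.09°, 81.82°, 114.55°, 147.27°, 180°, 212.73°, 245.45°, 278.18°, 310.91°, 343.64°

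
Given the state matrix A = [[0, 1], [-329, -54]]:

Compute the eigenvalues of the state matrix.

det(A - λI) = λ² - (-54)λ + 329 = (λ - (-47))(λ - (-7)). Eigenvalues: -47, -7.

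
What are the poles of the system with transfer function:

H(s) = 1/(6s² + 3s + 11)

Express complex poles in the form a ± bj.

Discriminant = 3² - 4×6×11 = 9 - 264 = -255 < 0, so the poles are a complex conjugate pair s = (-3 ± j√255)/(2×6). Real part = -3/(2×6) = -3/12 = -0.25; imaginary part = ±√255/(2×6) ≈ 1.3307. Poles: s = -0.25 ± 1.3307j.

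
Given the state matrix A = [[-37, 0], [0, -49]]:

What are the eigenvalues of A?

For diagonal matrix, eigenvalues are diagonal entries: λ₁ = -37, λ₂ = -49.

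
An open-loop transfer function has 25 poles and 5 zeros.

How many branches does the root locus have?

Root locus has n branches where n = number of poles = 25.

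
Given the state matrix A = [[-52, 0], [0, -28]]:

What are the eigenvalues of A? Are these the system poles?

For diagonal matrix, eigenvalues are diagonal entries: λ₁ = -52, λ₂ = -28. Eigenvalues of A = system poles.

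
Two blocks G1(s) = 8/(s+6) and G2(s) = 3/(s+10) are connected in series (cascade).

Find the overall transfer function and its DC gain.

Series: multiply transfer functions. G_eq = 8/(s+6) × 3/(s+10) = 24/((s+6)(s+10)). DC gain = 24/(6×10) = 0.4.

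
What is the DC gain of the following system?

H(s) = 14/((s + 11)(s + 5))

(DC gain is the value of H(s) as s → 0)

DC gain = H(0) = 14/(11 × 5) = 14/55 = 0.2545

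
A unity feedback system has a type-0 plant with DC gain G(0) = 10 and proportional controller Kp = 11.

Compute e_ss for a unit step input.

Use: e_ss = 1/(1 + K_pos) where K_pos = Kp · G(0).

K_pos = Kp · G(0) = 11 × 10 = 110. e_ss = 1/(1 + 110) = 0.0090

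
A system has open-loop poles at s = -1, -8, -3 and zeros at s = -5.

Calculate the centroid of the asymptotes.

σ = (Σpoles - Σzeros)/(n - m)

σ = (Σpoles - Σzeros)/(n - m) = (-12 - (-5))/(3 - 1) = -7/2 = -3.5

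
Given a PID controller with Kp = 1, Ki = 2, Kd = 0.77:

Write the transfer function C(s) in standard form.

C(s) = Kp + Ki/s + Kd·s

Substituting values: C(s) = 1 + 2/s + 0.77s = (0.77s² + s + 2)/s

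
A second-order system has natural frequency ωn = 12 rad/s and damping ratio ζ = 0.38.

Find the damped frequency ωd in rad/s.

ωd = ωn√(1 - ζ²) = 12√(1 - 0.38²) = 11.1 rad/s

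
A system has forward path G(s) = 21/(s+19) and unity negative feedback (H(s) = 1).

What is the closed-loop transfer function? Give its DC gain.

T(s) = G/(1+GH) = [21/(s+19)] / [1 + 21/(s+19)] = 21/(s+19+21) = 21/(s+40). DC gain = 21/40 = 0.525.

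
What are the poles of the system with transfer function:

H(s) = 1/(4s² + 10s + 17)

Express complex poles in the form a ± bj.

Discriminant = 10² - 4×4×17 = 100 - 272 = -172 < 0, so the poles are a complex conjugate pair s = (-10 ± j√172)/(2×4). Real part = -10/(2×4) = -10/8 = -1.25; imaginary part = ±√172/(2×4) ≈ 1.6394. Poles: s = -1.25 ± 1.6394j.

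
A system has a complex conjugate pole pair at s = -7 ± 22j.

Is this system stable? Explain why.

Real part of poles is -7 (< 0, left half-plane). Stable.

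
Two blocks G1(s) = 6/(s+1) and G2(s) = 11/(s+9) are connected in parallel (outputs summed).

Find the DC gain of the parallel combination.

Parallel: G_eq = G1 + G2. DC gain = G1(0) + G2(0) = 6/1 + 11/9 = 6 + 1.2222 = 7.2222.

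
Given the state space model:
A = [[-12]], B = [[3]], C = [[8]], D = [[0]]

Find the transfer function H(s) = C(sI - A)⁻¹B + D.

(sI - A)⁻¹ = 1/(s + 12). H(s) = 8 × 3/(s + 12) + 0 = 24/(s + 12).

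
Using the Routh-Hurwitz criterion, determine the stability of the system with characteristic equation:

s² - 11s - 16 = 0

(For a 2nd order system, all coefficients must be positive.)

Coefficients: 1, -11, -16. b=-11, c=-16 not positive, so system is unstable.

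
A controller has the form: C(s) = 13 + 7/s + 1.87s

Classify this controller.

This is a Proportional-Integral-Derivative (PID) controller.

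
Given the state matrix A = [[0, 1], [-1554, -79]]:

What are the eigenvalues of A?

det(A - λI) = λ² - (-79)λ + 1554 = (λ - (-37))(λ - (-42)). Eigenvalues: -37, -42.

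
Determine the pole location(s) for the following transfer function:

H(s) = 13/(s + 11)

Pole is where denominator = 0: s + 11 = 0, so s = -11.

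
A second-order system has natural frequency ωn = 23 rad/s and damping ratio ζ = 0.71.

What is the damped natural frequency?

ωd = ωn√(1 - ζ²) = 23√(1 - 0.71²) = 16.2 rad/s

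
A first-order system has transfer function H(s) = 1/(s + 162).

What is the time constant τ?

For H(s) = 1/(s + 1/τ), the pole is at -1/τ = -162, so τ = 1/162 = 0.0062 s.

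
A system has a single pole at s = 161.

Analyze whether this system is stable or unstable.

Pole at s = 161 is in the right half-plane. Unstable.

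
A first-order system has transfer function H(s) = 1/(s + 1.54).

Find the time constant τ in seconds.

For H(s) = 1/(s + 1/τ), the pole is at -1/τ = -1.54, so τ = 1/1.54 = 0.6494 s.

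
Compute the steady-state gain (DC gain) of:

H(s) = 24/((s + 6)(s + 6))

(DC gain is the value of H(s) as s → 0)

DC gain = H(0) = 24/(6 × 6) = 24/36 = 0.6667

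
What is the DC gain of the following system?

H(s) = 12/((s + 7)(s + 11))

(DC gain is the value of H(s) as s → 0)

DC gain = H(0) = 12/(7 × 11) = 12/77 = 0.1558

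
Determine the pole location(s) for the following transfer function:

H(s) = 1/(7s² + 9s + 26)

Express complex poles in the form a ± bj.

Discriminant = 9² - 4×7×26 = 81 - 728 = -647 < 0, so the poles are a complex conjugate pair s = (-9 ± j√647)/(2×7). Real part = -9/(2×7) = -9/14 ≈ -0.6429; imaginary part = ±√647/(2×7) ≈ 1.8169. Poles: s = -0.6429 ± 1.8169j.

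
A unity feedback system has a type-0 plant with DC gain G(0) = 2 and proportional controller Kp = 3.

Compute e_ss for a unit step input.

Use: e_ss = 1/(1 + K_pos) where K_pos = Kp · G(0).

K_pos = Kp · G(0) = 3 × 2 = 6. e_ss = 1/(1 + 6) = 0.1429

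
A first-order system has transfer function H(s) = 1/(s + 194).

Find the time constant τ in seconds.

For H(s) = 1/(s + 1/τ), the pole is at -1/τ = -194, so τ = 1/194 = 0.0052 s.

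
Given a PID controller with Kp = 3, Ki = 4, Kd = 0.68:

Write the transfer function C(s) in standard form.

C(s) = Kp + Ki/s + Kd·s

Substituting values: C(s) = 3 + 4/s + 0.68s = (0.68s² + 3s + 4)/s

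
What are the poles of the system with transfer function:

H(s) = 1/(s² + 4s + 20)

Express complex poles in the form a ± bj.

Discriminant = 4² - 4×1×20 = 16 - 80 = -64 < 0, so the poles are a complex conjugate pair s = (-4 ± j√64)/(2×1). Real part = -4/(2×1) = -4/2 = -2; imaginary part = ±√64/(2×1) = 8/2 = 4. Poles: s = -2 ± 4j.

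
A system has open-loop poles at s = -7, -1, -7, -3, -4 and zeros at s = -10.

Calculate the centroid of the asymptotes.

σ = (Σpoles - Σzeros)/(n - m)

σ = (Σpoles - Σzeros)/(n - m) = (-22 - (-10))/(5 - 1) = -12/4 = -3.0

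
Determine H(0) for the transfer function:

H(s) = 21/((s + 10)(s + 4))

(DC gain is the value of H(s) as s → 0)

DC gain = H(0) = 21/(10 × 4) = 21/40 = 0.525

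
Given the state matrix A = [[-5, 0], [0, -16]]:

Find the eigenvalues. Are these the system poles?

For diagonal matrix, eigenvalues are diagonal entries: λ₁ = -5, λ₂ = -16. Eigenvalues of A = system poles.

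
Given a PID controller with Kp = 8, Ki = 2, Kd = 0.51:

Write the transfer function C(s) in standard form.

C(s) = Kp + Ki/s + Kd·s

Substituting values: C(s) = 8 + 2/s + 0.51s = (0.51s² + 8s + 2)/s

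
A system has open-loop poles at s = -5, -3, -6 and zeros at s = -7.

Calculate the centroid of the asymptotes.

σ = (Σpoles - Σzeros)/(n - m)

σ = (Σpoles - Σzeros)/(n - m) = (-14 - (-7))/(3 - 1) = -7/2 = -3.5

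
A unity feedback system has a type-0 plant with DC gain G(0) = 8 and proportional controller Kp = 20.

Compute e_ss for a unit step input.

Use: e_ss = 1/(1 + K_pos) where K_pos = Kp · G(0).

K_pos = Kp · G(0) = 20 × 8 = 160. e_ss = 1/(1 + 160) = 0.0062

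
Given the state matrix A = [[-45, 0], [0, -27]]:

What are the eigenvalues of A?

For diagonal matrix, eigenvalues are diagonal entries: λ₁ = -45, λ₂ = -27.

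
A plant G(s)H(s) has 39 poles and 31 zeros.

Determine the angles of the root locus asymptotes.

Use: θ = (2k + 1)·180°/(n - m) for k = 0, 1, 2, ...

n - m = 39 - 31 = 8. Angles: θk = (2k + 1)·180°/8 = 22.5°, 67.5°, 112.5°, 157.5°, 202.5°, 247.5°, 292.5°, 337.5°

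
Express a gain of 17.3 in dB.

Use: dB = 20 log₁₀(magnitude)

dB = 20 log₁₀(17.3) = 24.8 dB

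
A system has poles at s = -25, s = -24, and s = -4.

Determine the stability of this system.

All poles are in the left half-plane. System is stable.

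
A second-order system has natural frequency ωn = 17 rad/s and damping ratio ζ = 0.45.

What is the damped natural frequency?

ωd = ωn√(1 - ζ²) = 17√(1 - 0.45²) = 15.18 rad/s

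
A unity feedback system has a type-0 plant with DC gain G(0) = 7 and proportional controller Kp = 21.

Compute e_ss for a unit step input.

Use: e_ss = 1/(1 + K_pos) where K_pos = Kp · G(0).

K_pos = Kp · G(0) = 21 × 7 = 147. e_ss = 1/(1 + 147) = 0.0068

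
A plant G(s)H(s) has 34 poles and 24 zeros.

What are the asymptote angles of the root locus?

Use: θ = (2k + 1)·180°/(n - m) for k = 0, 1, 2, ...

n - m = 34 - 24 = 10. Angles: θk = (2k + 1)·180°/10 = 18°, 54°, 90°, 126°, 162°, 198°, 234°, 270°, 306°, 342°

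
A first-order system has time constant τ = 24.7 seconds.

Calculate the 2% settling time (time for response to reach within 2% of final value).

For first-order system, 2% settling time ≈ 4τ = 4 × 24.7 = 98.8 s.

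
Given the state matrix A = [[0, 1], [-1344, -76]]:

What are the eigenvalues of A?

det(A - λI) = λ² - (-76)λ + 1344 = (λ - (-48))(λ - (-28)). Eigenvalues: -48, -28.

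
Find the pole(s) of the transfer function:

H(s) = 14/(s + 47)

Pole is where denominator = 0: s + 47 = 0, so s = -47.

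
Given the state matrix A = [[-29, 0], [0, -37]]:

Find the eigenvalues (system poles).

For diagonal matrix, eigenvalues are diagonal entries: λ₁ = -29, λ₂ = -37.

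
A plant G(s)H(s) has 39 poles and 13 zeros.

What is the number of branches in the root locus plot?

Root locus has n branches where n = number of poles = 39.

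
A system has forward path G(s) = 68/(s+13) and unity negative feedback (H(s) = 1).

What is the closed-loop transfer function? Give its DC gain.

T(s) = G/(1+GH) = [68/(s+13)] / [1 + 68/(s+13)] = 68/(s+13+68) = 68/(s+81). DC gain = 68/81 = 0.8395.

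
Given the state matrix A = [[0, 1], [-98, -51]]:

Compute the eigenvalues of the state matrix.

det(A - λI) = λ² - (-51)λ + 98 = (λ - (-2))(λ - (-49)). Eigenvalues: -2, -49.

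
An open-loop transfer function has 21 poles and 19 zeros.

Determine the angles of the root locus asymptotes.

n - m = 21 - 19 = 2. Angles: θk = (2k + 1)·180°/2 = 90°, 270°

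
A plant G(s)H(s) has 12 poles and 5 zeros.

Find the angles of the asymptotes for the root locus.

n - m = 12 - 5 = 7. Angles: θk = (2k + 1)·180°/7 = 25.71°, 77.14°, 128.57°, 180°, 231.43°, 282.86°, 334.29°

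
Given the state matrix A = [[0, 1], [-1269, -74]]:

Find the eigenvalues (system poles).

det(A - λI) = λ² - (-74)λ + 1269 = (λ - (-47))(λ - (-27)). Eigenvalues: -47, -27.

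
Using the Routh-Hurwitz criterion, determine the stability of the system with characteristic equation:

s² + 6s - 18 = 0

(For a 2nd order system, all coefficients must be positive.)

Coefficients: 1, 6, -18. c=-18 not positive, so system is unstable.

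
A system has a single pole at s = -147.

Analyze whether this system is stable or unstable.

Pole at s = -147 is in the left half-plane. Stable.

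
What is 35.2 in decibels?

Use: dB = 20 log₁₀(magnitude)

dB = 20 log₁₀(35.2) = 30.9 dB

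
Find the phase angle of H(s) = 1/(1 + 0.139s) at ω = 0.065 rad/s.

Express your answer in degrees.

Phase = -arctan(ωτ) = -arctan(0.065 × 0.139) = -0.5°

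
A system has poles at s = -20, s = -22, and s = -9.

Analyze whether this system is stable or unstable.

All poles are in the left half-plane. System is stable.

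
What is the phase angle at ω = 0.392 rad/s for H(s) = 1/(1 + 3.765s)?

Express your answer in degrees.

Phase = -arctan(ωτ) = -arctan(0.392 × 3.765) = -55.9°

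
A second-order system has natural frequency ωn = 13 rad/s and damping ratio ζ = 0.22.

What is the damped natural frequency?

ωd = ωn√(1 - ζ²) = 13√(1 - 0.22²) = 12.68 rad/s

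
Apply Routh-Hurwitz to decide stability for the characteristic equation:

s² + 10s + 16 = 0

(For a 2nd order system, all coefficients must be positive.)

Coefficients: 1, 10, 16. All positive, so system is stable.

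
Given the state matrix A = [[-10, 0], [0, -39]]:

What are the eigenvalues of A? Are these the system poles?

For diagonal matrix, eigenvalues are diagonal entries: λ₁ = -10, λ₂ = -39. Eigenvalues of A = system poles.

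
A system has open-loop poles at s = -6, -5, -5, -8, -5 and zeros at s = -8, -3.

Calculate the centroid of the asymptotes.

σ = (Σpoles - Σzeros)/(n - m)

σ = (Σpoles - Σzeros)/(n - m) = (-29 - (-11))/(5 - 2) = -18/3 = -6.0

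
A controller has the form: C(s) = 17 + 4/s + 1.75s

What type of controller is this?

This is a Proportional-Integral-Derivative (PID) controller.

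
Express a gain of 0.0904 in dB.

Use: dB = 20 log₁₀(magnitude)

dB = 20 log₁₀(0.0904) = -20.9 dB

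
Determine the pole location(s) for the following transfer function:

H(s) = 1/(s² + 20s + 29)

Discriminant = 20² - 4×1×29 = 400 - 116 = 284 > 0, so two distinct real poles. Using quadratic formula: s = (-20 ± √284)/(2×1) = (-20 ± √284)/2, with √284 ≈ 16.8523. s₁ ≈ -1.5739, s₂ ≈ -18.4261. Poles: s₁ = -1.5739, s₂ = -18.4261.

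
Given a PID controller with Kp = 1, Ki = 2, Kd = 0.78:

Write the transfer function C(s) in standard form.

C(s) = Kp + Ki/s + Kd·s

Substituting values: C(s) = 1 + 2/s + 0.78s = (0.78s² + s + 2)/s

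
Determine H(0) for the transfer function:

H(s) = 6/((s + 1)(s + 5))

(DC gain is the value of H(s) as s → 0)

DC gain = H(0) = 6/(1 × 5) = 6/5 = 1.2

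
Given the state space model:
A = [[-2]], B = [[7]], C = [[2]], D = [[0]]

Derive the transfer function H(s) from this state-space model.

(sI - A)⁻¹ = 1/(s + 2). H(s) = 2 × 7/(s + 2) + 0 = 14/(s + 2).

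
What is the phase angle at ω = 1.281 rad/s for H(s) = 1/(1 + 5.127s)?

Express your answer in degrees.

Phase = -arctan(ωτ) = -arctan(1.281 × 5.127) = -81.3°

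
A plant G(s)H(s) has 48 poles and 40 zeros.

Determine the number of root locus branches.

Root locus has n branches where n = number of poles = 48.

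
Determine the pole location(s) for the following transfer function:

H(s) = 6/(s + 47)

Pole is where denominator = 0: s + 47 = 0, so s = -47.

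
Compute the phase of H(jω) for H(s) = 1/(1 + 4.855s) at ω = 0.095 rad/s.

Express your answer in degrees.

Phase = -arctan(ωτ) = -arctan(0.095 × 4.855) = -24.8°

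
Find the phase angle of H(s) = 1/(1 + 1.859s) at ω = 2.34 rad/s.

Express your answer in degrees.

Phase = -arctan(ωτ) = -arctan(2.34 × 1.859) = -77.1°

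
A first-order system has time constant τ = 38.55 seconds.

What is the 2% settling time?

For first-order system, 2% settling time ≈ 4τ = 4 × 38.55 = 154.2 s.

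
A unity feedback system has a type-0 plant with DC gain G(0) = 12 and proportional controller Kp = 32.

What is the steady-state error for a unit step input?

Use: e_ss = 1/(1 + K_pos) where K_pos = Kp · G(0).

K_pos = Kp · G(0) = 32 × 12 = 384. e_ss = 1/(1 + 384) = 0.0026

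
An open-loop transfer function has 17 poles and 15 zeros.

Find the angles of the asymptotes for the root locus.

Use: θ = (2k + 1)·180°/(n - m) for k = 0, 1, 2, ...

n - m = 17 - 15 = 2. Angles: θk = (2k + 1)·180°/2 = 90°, 270°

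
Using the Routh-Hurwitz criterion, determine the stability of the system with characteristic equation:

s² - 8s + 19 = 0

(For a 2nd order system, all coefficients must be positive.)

Coefficients: 1, -8, 19. b=-8 not positive, so system is unstable.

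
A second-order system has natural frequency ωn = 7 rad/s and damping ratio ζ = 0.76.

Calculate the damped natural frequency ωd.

ωd = ωn√(1 - ζ²) = 7√(1 - 0.76²) = 4.55 rad/s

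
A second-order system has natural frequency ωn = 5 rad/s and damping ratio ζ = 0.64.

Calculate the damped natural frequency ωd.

ωd = ωn√(1 - ζ²) = 5√(1 - 0.64²) = 3.84 rad/s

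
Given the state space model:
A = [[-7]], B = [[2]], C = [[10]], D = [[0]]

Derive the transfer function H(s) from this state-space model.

(sI - A)⁻¹ = 1/(s + 7). H(s) = 10 × 2/(s + 7) + 0 = 20/(s + 7).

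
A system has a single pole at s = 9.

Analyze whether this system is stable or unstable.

Pole at s = 9 is in the right half-plane. Unstable.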